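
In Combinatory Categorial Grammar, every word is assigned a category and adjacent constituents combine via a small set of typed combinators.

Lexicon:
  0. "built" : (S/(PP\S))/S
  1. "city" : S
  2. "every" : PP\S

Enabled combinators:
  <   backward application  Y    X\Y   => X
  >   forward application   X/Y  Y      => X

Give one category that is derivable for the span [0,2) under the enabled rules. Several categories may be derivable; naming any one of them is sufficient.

S/(PP\S)

[0,3] S   >
  [0,2] S/(PP\S)   >
    [0,1] "built" : (S/(PP\S))/S
    [1,2] "city" : S
  [2,3] "every" : PP\S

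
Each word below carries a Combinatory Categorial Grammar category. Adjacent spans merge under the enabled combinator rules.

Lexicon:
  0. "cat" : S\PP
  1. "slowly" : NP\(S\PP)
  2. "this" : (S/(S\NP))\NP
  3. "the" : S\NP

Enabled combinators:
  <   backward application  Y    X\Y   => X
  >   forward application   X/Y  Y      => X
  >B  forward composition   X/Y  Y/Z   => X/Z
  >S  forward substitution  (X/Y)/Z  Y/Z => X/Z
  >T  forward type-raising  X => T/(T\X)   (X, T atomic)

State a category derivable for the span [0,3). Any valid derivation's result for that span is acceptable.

[0,4] S   >
  [0,3] S/(S\NP)   <
    [0,2] NP   <
      [0,1] "cat" : S\PP
      [1,2] "slowly" : NP\(S\PP)
    [2,3] "this" : (S/(S\NP))\NP
  [3,4] "the" : S\NP

S/(S\NP)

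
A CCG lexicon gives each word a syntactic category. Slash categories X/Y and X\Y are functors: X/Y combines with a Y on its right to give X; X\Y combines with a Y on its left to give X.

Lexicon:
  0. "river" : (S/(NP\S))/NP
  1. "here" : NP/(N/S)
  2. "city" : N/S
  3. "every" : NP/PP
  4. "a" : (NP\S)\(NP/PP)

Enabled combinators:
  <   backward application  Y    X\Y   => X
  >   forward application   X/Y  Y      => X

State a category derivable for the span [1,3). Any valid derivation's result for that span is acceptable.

NP

[0,5] S   >
  [0,3] S/(NP\S)   >
    [0,1] "river" : (S/(NP\S))/NP
    [1,3] NP   >
      [1,2] "here" : NP/(N/S)
      [2,3] "city" : N/S
  [3,5] NP\S   <
    [3,4] "every" : NP/PP
    [4,5] "a" : (NP\S)\(NP/PP)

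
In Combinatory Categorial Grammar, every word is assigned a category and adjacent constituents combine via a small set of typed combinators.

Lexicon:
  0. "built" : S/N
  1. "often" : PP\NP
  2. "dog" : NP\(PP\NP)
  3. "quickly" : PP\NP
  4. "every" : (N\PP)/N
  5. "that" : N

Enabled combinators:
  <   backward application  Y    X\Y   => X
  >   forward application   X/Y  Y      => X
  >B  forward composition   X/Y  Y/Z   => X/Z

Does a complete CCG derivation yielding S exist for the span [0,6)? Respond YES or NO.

[0,6] S   >
  [0,1] "built" : S/N
  [1,6] N   <
    [1,4] PP   <
      [1,3] NP   <
        [1,2] "often" : PP\NP
        [2,3] "dog" : NP\(PP\NP)
      [3,4] "quickly" : PP\NP
    [4,6] N\PP   >
      [4,5] "every" : (N\PP)/N
      [5,6] "that" : N

YES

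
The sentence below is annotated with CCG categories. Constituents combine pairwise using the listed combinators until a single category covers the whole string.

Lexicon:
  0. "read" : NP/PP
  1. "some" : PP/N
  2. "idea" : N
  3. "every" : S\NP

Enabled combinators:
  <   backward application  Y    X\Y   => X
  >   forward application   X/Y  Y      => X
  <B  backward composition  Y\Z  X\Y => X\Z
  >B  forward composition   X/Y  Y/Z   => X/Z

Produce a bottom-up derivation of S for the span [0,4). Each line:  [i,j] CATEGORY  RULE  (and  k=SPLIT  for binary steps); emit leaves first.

[0,4] S   <
  [0,3] NP   >
    [0,1] "read" : NP/PP
    [1,3] PP   >
      [1,2] "some" : PP/N
      [2,3] "idea" : N
  [3,4] "every" : S\NP

[0,1] NP/PP  lex  "read"
[1,2] PP/N  lex  "some"
[2,3] N  lex  "idea"
[1,3] PP  >  k=2
[0,3] NP  >  k=1
[3,4] S\NP  lex  "every"
[0,4] S  <  k=3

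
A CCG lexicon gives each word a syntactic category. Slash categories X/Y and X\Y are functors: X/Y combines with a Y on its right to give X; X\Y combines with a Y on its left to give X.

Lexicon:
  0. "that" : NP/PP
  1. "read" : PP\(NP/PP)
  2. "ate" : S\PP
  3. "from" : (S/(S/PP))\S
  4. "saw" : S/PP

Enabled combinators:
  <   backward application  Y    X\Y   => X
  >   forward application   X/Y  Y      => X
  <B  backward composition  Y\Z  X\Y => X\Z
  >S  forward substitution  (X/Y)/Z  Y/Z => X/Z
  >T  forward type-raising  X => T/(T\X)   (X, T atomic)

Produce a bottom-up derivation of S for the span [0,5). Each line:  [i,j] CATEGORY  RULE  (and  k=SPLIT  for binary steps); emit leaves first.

[0,1] NP/PP  lex  "that"
[1,2] PP\(NP/PP)  lex  "read"
[0,2] PP  <  k=1
[2,3] S\PP  lex  "ate"
[0,3] S  <  k=2
[3,4] (S/(S/PP))\S  lex  "from"
[0,4] S/(S/PP)  <  k=3
[4,5] S/PP  lex  "saw"
[0,5] S  >  k=4

[0,5] S   >
  [0,4] S/(S/PP)   <
    [0,3] S   <
      [0,2] PP   <
        [0,1] "that" : NP/PP
        [1,2] "read" : PP\(NP/PP)
      [2,3] "ate" : S\PP
    [3,4] "from" : (S/(S/PP))\S
  [4,5] "saw" : S/PP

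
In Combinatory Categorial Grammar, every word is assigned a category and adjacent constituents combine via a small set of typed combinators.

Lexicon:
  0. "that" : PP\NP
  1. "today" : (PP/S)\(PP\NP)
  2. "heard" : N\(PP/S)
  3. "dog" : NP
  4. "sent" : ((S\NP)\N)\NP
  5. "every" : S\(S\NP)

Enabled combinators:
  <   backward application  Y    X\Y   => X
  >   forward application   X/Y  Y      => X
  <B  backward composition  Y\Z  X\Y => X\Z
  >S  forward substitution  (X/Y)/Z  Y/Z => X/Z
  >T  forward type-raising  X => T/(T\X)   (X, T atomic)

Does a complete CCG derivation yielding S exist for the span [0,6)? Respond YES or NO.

[0,6] S   <
  [0,5] S\NP   <
    [0,3] N   <
      [0,2] PP/S   <
        [0,1] "that" : PP\NP
        [1,2] "today" : (PP/S)\(PP\NP)
      [2,3] "heard" : N\(PP/S)
    [3,5] (S\NP)\N   <
      [3,4] "dog" : NP
      [4,5] "sent" : ((S\NP)\N)\NP
  [5,6] "every" : S\(S\NP)

YES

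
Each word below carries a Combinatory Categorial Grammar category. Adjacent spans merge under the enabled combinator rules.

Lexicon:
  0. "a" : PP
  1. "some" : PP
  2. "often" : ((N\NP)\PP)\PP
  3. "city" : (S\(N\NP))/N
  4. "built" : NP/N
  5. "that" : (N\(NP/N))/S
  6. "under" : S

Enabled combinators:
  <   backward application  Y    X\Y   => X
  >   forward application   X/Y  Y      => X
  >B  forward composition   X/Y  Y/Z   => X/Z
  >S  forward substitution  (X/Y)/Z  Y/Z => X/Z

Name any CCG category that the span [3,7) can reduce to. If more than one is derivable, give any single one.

S\(N\NP)

[0,7] S   <
  [0,3] N\NP   <
    [0,1] "a" : PP
    [1,3] (N\NP)\PP   <
      [1,2] "some" : PP
      [2,3] "often" : ((N\NP)\PP)\PP
  [3,7] S\(N\NP)   >
    [3,4] "city" : (S\(N\NP))/N
    [4,7] N   <
      [4,5] "built" : NP/N
      [5,7] N\(NP/N)   >
        [5,6] "that" : (N\(NP/N))/S
        [6,7] "under" : S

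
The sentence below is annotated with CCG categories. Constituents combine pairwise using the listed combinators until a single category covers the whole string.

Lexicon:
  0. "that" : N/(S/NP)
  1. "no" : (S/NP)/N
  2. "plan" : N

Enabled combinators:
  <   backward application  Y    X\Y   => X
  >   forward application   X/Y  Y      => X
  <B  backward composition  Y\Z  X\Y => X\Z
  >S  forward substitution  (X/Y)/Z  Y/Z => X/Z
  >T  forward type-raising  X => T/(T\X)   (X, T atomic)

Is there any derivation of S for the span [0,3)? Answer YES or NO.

NO

N/(S/NP) (S/NP)/N N
CKY chart[0,3] = {N, N/(N\N), NP/(NP\N), PP/(PP\N), S/(S\N)}; S ∉ chart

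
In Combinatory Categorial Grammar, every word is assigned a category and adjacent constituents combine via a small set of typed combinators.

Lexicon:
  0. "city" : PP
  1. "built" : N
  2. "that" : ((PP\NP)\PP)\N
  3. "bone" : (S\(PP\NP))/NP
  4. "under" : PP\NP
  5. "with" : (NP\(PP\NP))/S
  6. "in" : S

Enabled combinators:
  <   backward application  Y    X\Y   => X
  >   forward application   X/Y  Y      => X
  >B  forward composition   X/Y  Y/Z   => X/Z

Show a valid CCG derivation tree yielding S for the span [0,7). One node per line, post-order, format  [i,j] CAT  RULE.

[0,1] PP  lex  "city"
[1,2] N  lex  "built"
[2,3] ((PP\NP)\PP)\N  lex  "that"
[1,3] (PP\NP)\PP  <  k=2
[0,3] PP\NP  <  k=1
[3,4] (S\(PP\NP))/NP  lex  "bone"
[4,5] PP\NP  lex  "under"
[5,6] (NP\(PP\NP))/S  lex  "with"
[6,7] S  lex  "in"
[5,7] NP\(PP\NP)  >  k=6
[4,7] NP  <  k=5
[3,7] S\(PP\NP)  >  k=4
[0,7] S  <  k=3

[0,7] S   <
  [0,3] PP\NP   <
    [0,1] "city" : PP
    [1,3] (PP\NP)\PP   <
      [1,2] "built" : N
      [2,3] "that" : ((PP\NP)\PP)\N
  [3,7] S\(PP\NP)   >
    [3,4] "bone" : (S\(PP\NP))/NP
    [4,7] NP   <
      [4,5] "under" : PP\NP
      [5,7] NP\(PP\NP)   >
        [5,6] "with" : (NP\(PP\NP))/S
        [6,7] "in" : S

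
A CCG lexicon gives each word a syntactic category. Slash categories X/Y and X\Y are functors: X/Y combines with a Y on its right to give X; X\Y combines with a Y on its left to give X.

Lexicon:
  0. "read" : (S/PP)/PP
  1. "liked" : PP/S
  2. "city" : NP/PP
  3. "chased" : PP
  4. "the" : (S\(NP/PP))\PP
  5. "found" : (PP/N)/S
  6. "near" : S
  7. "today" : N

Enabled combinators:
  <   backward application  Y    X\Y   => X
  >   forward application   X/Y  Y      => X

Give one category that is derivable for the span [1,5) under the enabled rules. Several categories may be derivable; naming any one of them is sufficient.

[0,8] S   >
  [0,5] S/PP   >
    [0,1] "read" : (S/PP)/PP
    [1,5] PP   >
      [1,2] "liked" : PP/S
      [2,5] S   <
        [2,3] "city" : NP/PP
        [3,5] S\(NP/PP)   <
          [3,4] "chased" : PP
          [4,5] "the" : (S\(NP/PP))\PP
  [5,8] PP   >
    [5,7] PP/N   >
      [5,6] "found" : (PP/N)/S
      [6,7] "near" : S
    [7,8] "today" : N

PP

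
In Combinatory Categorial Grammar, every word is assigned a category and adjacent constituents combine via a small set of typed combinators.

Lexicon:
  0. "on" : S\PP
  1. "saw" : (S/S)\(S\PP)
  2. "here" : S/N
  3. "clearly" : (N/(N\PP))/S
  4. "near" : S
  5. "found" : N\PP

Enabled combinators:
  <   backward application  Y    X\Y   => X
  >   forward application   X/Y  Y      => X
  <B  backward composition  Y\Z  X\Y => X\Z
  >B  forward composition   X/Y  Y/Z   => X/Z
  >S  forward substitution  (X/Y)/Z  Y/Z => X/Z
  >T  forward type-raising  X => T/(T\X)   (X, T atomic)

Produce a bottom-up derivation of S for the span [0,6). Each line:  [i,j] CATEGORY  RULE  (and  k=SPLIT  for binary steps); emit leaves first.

[0,1] S\PP  lex  "on"
[1,2] (S/S)\(S\PP)  lex  "saw"
[0,2] S/S  <  k=1
[2,3] S/N  lex  "here"
[0,3] S/N  >B  k=2
[3,4] (N/(N\PP))/S  lex  "clearly"
[4,5] S  lex  "near"
[3,5] N/(N\PP)  >  k=4
[5,6] N\PP  lex  "found"
[3,6] N  >  k=5
[0,6] S  >  k=3

[0,6] S   >
  [0,3] S/N   >B
    [0,2] S/S   <
      [0,1] "on" : S\PP
      [1,2] "saw" : (S/S)\(S\PP)
    [2,3] "here" : S/N
  [3,6] N   >
    [3,5] N/(N\PP)   >
      [3,4] "clearly" : (N/(N\PP))/S
      [4,5] "near" : S
    [5,6] "found" : N\PP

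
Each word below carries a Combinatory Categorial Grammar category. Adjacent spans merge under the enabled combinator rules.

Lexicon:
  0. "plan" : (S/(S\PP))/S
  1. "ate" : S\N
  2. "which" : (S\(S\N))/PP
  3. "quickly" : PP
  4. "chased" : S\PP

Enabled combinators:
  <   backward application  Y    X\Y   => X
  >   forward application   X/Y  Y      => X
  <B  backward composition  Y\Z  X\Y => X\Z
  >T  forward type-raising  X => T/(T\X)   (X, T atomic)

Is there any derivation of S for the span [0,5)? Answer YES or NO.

YES

[0,5] S   >
  [0,4] S/(S\PP)   >
    [0,1] "plan" : (S/(S\PP))/S
    [1,4] S   <
      [1,2] "ate" : S\N
      [2,4] S\(S\N)   >
        [2,3] "which" : (S\(S\N))/PP
        [3,4] "quickly" : PP
  [4,5] "chased" : S\PP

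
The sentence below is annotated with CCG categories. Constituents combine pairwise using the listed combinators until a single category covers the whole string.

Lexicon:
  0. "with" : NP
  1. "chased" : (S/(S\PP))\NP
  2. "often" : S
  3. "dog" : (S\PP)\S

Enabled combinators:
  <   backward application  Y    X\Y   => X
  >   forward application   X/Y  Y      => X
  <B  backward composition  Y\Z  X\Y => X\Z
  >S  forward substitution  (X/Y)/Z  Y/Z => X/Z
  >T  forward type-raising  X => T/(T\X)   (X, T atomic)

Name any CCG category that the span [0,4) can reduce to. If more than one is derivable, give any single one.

S

[0,4] S   >
  [0,2] S/(S\PP)   <
    [0,1] "with" : NP
    [1,2] "chased" : (S/(S\PP))\NP
  [2,4] S\PP   <
    [2,3] "often" : S
    [3,4] "dog" : (S\PP)\S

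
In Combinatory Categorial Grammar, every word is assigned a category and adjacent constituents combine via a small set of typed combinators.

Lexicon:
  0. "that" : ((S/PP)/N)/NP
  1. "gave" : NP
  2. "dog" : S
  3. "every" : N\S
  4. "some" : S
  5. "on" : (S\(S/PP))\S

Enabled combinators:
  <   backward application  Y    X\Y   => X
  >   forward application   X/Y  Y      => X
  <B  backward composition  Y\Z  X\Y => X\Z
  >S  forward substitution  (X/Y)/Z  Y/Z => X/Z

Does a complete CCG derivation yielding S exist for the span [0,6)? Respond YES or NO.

YES

[0,6] S   <
  [0,4] S/PP   >
    [0,2] (S/PP)/N   >
      [0,1] "that" : ((S/PP)/N)/NP
      [1,2] "gave" : NP
    [2,4] N   <
      [2,3] "dog" : S
      [3,4] "every" : N\S
  [4,6] S\(S/PP)   <
    [4,5] "some" : S
    [5,6] "on" : (S\(S/PP))\S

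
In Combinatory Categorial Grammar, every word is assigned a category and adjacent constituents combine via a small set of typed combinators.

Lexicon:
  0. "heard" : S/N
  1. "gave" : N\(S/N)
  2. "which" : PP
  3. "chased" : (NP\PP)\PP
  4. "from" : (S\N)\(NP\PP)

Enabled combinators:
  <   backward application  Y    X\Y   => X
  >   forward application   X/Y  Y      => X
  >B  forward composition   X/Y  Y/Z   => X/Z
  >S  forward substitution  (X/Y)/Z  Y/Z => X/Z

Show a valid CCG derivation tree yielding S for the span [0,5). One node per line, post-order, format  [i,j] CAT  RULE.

[0,1] S/N  lex  "heard"
[1,2] N\(S/N)  lex  "gave"
[0,2] N  <  k=1
[2,3] PP  lex  "which"
[3,4] (NP\PP)\PP  lex  "chased"
[2,4] NP\PP  <  k=3
[4,5] (S\N)\(NP\PP)  lex  "from"
[2,5] S\N  <  k=4
[0,5] S  <  k=2

[0,5] S   <
  [0,2] N   <
    [0,1] "heard" : S/N
    [1,2] "gave" : N\(S/N)
  [2,5] S\N   <
    [2,4] NP\PP   <
      [2,3] "which" : PP
      [3,4] "chased" : (NP\PP)\PP
    [4,5] "from" : (S\N)\(NP\PP)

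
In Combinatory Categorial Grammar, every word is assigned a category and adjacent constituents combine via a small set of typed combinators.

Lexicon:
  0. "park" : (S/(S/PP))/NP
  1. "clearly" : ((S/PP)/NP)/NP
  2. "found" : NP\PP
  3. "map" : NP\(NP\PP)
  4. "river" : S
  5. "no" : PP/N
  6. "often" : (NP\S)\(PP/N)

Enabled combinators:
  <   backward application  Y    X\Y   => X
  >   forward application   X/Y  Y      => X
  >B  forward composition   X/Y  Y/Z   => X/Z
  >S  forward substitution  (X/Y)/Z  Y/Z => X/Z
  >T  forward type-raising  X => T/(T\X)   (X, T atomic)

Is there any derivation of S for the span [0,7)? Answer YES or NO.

YES

[0,7] S   >
  [0,4] S/NP   >S
    [0,1] "park" : (S/(S/PP))/NP
    [1,4] (S/PP)/NP   >
      [1,2] "clearly" : ((S/PP)/NP)/NP
      [2,4] NP   <
        [2,3] "found" : NP\PP
        [3,4] "map" : NP\(NP\PP)
  [4,7] NP   >
    [4,5] NP/(NP\S)   >T
      [4,5] "river" : S
    [5,7] NP\S   <
      [5,6] "no" : PP/N
      [6,7] "often" : (NP\S)\(PP/N)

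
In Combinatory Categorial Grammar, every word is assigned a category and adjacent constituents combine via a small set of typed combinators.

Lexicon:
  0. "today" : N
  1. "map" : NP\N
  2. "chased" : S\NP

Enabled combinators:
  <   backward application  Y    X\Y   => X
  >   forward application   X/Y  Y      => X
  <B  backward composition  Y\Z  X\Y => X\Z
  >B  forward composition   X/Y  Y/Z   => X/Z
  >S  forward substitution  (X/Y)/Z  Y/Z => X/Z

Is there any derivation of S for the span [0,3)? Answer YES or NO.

[0,3] S   <
  [0,2] NP   <
    [0,1] "today" : N
    [1,2] "map" : NP\N
  [2,3] "chased" : S\NP

YES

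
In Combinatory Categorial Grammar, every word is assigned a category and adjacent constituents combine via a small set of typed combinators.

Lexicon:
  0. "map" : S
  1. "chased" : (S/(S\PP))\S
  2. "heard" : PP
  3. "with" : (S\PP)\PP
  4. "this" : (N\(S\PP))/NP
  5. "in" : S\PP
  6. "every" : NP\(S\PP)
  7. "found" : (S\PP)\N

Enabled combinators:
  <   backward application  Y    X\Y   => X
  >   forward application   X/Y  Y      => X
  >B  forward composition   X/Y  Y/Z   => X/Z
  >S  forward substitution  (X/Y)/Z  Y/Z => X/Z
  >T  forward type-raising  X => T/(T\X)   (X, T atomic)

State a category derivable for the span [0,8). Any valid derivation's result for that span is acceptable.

S

[0,8] S   >
  [0,2] S/(S\PP)   <
    [0,1] "map" : S
    [1,2] "chased" : (S/(S\PP))\S
  [2,8] S\PP   <
    [2,7] N   <
      [2,4] S\PP   <
        [2,3] "heard" : PP
        [3,4] "with" : (S\PP)\PP
      [4,7] N\(S\PP)   >
        [4,5] "this" : (N\(S\PP))/NP
        [5,7] NP   <
          [5,6] "in" : S\PP
          [6,7] "every" : NP\(S\PP)
    [7,8] "found" : (S\PP)\N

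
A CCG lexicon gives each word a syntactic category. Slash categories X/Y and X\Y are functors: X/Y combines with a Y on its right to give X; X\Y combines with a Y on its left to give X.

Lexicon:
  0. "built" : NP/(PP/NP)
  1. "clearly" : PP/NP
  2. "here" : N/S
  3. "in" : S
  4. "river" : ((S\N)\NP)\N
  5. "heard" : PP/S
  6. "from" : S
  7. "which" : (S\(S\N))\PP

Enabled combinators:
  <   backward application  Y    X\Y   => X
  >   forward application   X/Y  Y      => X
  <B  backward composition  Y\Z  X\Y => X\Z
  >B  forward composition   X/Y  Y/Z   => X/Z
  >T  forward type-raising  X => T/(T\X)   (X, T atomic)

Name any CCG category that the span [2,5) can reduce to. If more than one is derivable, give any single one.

[0,8] S   <
  [0,5] S\N   <
    [0,2] NP   >
      [0,1] "built" : NP/(PP/NP)
      [1,2] "clearly" : PP/NP
    [2,5] (S\N)\NP   <
      [2,4] N   >
        [2,3] "here" : N/S
        [3,4] "in" : S
      [4,5] "river" : ((S\N)\NP)\N
  [5,8] S\(S\N)   <
    [5,7] PP   >
      [5,6] "heard" : PP/S
      [6,7] "from" : S
    [7,8] "which" : (S\(S\N))\PP

(S\N)\NP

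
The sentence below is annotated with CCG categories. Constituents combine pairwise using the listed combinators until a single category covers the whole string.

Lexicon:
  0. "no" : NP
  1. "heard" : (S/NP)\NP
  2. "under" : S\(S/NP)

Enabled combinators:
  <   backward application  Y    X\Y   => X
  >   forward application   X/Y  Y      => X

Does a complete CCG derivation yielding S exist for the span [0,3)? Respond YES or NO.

[0,3] S   <
  [0,2] S/NP   <
    [0,1] "no" : NP
    [1,2] "heard" : (S/NP)\NP
  [2,3] "under" : S\(S/NP)

YES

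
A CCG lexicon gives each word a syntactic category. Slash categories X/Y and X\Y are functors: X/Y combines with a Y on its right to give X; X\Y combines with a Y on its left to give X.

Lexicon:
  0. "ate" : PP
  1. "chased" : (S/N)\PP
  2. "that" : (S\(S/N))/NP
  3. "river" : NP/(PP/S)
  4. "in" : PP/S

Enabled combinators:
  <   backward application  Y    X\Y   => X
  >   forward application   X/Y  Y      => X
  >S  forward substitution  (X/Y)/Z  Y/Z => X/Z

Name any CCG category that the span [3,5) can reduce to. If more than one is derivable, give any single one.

[0,5] S   <
  [0,2] S/N   <
    [0,1] "ate" : PP
    [1,2] "chased" : (S/N)\PP
  [2,5] S\(S/N)   >
    [2,3] "that" : (S\(S/N))/NP
    [3,5] NP   >
      [3,4] "river" : NP/(PP/S)
      [4,5] "in" : PP/S

NP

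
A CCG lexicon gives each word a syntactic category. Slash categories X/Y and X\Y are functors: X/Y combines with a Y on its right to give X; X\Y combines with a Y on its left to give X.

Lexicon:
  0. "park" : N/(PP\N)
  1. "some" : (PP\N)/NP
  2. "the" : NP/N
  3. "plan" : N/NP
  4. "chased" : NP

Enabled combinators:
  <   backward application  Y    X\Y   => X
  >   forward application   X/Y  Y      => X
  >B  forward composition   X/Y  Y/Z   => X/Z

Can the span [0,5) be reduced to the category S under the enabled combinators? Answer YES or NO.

N/(PP\N) (PP\N)/NP NP/N N/NP NP
CKY chart[0,5] = {N}; S ∉ chart

NO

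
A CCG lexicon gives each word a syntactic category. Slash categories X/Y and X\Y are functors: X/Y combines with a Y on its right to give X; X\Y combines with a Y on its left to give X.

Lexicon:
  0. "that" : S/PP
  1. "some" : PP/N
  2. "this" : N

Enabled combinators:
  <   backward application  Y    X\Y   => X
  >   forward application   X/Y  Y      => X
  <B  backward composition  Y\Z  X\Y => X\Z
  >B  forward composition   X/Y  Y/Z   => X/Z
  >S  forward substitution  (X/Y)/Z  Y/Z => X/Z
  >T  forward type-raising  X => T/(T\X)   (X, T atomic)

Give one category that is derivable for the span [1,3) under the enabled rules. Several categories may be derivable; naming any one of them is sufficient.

PP

[0,3] S   >
  [0,1] "that" : S/PP
  [1,3] PP   >
    [1,2] "some" : PP/N
    [2,3] "this" : N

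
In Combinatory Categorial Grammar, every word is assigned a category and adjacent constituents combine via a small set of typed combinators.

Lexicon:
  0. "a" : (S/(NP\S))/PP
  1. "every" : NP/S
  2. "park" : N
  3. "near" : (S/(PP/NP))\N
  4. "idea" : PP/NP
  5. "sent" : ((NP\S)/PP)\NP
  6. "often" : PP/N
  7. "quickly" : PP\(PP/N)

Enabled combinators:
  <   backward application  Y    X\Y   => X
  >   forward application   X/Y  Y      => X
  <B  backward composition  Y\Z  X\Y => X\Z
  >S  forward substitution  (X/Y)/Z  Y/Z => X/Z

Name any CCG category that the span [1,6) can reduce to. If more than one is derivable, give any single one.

(NP\S)/PP

[0,8] S   >
  [0,6] S/PP   >S
    [0,1] "a" : (S/(NP\S))/PP
    [1,6] (NP\S)/PP   <
      [1,5] NP   >
        [1,2] "every" : NP/S
        [2,5] S   >
          [2,4] S/(PP/NP)   <
            [2,3] "park" : N
            [3,4] "near" : (S/(PP/NP))\N
          [4,5] "idea" : PP/NP
      [5,6] "sent" : ((NP\S)/PP)\NP
  [6,8] PP   <
    [6,7] "often" : PP/N
    [7,8] "quickly" : PP\(PP/N)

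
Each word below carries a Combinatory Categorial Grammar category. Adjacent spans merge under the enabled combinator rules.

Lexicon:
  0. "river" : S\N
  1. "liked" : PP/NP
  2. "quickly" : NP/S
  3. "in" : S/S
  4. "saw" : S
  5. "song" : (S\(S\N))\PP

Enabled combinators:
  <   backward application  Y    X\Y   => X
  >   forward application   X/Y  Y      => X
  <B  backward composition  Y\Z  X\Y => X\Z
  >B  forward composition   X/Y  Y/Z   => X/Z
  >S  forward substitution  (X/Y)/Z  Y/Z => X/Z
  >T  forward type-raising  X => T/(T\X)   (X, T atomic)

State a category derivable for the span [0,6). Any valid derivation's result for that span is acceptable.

[0,6] S   <
  [0,1] "river" : S\N
  [1,6] S\(S\N)   <
    [1,5] PP   >
      [1,4] PP/S   >B
        [1,2] "liked" : PP/NP
        [2,4] NP/S   >B
          [2,3] "quickly" : NP/S
          [3,4] "in" : S/S
      [4,5] "saw" : S
    [5,6] "song" : (S\(S\N))\PP

S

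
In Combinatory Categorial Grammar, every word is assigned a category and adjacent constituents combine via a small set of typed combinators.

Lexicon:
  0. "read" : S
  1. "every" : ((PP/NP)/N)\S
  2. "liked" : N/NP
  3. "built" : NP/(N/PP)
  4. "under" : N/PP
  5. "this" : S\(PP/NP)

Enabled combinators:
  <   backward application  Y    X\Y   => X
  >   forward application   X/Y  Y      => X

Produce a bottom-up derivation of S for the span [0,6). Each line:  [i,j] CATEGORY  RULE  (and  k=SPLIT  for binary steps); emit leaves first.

[0,1] S  lex  "read"
[1,2] ((PP/NP)/N)\S  lex  "every"
[0,2] (PP/NP)/N  <  k=1
[2,3] N/NP  lex  "liked"
[3,4] NP/(N/PP)  lex  "built"
[4,5] N/PP  lex  "under"
[3,5] NP  >  k=4
[2,5] N  >  k=3
[0,5] PP/NP  >  k=2
[5,6] S\(PP/NP)  lex  "this"
[0,6] S  <  k=5

[0,6] S   <
  [0,5] PP/NP   >
    [0,2] (PP/NP)/N   <
      [0,1] "read" : S
      [1,2] "every" : ((PP/NP)/N)\S
    [2,5] N   >
      [2,3] "liked" : N/NP
      [3,5] NP   >
        [3,4] "built" : NP/(N/PP)
        [4,5] "under" : N/PP
  [5,6] "this" : S\(PP/NP)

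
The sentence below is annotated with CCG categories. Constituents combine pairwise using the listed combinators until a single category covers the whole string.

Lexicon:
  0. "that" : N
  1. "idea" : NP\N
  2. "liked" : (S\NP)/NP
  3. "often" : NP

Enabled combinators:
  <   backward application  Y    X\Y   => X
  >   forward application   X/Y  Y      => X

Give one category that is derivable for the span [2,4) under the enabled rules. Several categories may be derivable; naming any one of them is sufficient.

S\NP

[0,4] S   <
  [0,2] NP   <
    [0,1] "that" : N
    [1,2] "idea" : NP\N
  [2,4] S\NP   >
    [2,3] "liked" : (S\NP)/NP
    [3,4] "often" : NP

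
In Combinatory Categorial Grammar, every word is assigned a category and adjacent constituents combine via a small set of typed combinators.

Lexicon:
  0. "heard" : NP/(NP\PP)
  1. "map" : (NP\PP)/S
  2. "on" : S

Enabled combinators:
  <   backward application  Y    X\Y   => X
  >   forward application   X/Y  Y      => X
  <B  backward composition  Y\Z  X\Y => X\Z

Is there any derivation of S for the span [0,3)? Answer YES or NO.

NO

NP/(NP\PP) (NP\PP)/S S
CKY chart[0,3] = {NP}; S ∉ chart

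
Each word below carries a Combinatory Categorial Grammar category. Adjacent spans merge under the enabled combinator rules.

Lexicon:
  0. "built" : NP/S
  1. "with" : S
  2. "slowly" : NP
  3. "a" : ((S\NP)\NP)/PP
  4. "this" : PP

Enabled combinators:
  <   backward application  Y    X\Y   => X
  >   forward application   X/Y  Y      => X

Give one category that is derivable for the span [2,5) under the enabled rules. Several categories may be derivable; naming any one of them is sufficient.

[0,5] S   <
  [0,2] NP   >
    [0,1] "built" : NP/S
    [1,2] "with" : S
  [2,5] S\NP   <
    [2,3] "slowly" : NP
    [3,5] (S\NP)\NP   >
      [3,4] "a" : ((S\NP)\NP)/PP
      [4,5] "this" : PP

S\NP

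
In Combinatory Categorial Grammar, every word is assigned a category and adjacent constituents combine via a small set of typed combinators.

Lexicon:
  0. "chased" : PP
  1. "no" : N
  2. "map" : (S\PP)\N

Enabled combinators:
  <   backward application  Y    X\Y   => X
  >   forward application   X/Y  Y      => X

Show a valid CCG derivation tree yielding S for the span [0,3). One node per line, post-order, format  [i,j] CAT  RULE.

[0,3] S   <
  [0,1] "chased" : PP
  [1,3] S\PP   <
    [1,2] "no" : N
    [2,3] "map" : (S\PP)\N

[0,1] PP  lex  "chased"
[1,2] N  lex  "no"
[2,3] (S\PP)\N  lex  "map"
[1,3] S\PP  <  k=2
[0,3] S  <  k=1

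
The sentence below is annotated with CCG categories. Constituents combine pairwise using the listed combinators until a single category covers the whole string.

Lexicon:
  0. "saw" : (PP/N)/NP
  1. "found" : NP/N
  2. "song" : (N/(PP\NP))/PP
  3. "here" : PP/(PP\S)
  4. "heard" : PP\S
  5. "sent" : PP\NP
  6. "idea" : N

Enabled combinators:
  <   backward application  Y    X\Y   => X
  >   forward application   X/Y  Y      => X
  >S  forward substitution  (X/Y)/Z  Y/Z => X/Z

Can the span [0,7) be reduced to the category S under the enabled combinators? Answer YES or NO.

NO

(PP/N)/NP NP/N (N/(PP\NP))/PP PP/(PP\S) PP\S PP\NP N
CKY chart[0,7] = {PP}; S ∉ chart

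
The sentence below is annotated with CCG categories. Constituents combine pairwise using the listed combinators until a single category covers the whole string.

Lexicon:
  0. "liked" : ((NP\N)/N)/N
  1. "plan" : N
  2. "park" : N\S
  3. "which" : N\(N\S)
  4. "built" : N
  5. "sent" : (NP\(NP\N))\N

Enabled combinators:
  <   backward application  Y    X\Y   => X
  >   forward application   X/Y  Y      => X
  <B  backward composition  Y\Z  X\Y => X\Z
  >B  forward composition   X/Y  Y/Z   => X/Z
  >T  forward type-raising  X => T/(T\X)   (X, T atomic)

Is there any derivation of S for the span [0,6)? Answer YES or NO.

((NP\N)/N)/N N N\S N\(N\S) N (NP\(NP\N))\N
CKY chart[0,6] = {N/(N\NP), NP, NP/(NP\NP), PP/(PP\NP), S/(S\NP)}; S ∉ chart

NO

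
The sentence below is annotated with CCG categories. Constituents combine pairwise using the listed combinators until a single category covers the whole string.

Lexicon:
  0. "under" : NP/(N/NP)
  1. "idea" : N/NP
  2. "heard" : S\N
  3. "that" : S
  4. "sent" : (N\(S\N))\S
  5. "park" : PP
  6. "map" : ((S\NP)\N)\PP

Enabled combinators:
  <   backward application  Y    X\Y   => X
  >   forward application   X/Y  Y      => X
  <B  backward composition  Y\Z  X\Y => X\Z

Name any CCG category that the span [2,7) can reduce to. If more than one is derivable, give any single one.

[0,7] S   <
  [0,2] NP   >
    [0,1] "under" : NP/(N/NP)
    [1,2] "idea" : N/NP
  [2,7] S\NP   <
    [2,5] N   <
      [2,3] "heard" : S\N
      [3,5] N\(S\N)   <
        [3,4] "that" : S
        [4,5] "sent" : (N\(S\N))\S
    [5,7] (S\NP)\N   <
      [5,6] "park" : PP
      [6,7] "map" : ((S\NP)\N)\PP

S\NP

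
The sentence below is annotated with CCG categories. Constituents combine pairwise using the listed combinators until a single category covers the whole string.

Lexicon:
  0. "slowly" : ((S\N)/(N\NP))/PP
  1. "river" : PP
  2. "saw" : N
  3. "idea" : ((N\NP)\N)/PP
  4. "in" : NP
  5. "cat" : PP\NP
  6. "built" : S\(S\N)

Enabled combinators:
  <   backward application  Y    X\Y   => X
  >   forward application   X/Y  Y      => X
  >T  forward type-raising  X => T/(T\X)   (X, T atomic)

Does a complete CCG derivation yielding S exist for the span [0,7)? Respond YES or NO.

YES

[0,7] S   <
  [0,6] S\N   >
    [0,2] (S\N)/(N\NP)   >
      [0,1] "slowly" : ((S\N)/(N\NP))/PP
      [1,2] "river" : PP
    [2,6] N\NP   <
      [2,3] "saw" : N
      [3,6] (N\NP)\N   >
        [3,4] "idea" : ((N\NP)\N)/PP
        [4,6] PP   <
          [4,5] "in" : NP
          [5,6] "cat" : PP\NP
  [6,7] "built" : S\(S\N)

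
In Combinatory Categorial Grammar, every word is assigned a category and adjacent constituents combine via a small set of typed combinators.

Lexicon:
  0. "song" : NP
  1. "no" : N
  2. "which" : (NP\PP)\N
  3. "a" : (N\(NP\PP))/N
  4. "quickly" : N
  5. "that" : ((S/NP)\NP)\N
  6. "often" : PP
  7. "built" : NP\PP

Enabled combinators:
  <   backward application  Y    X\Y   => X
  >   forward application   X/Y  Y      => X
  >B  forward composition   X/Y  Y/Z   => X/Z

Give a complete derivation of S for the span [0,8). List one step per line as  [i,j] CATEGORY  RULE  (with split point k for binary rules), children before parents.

[0,1] NP  lex  "song"
[1,2] N  lex  "no"
[2,3] (NP\PP)\N  lex  "which"
[1,3] NP\PP  <  k=2
[3,4] (N\(NP\PP))/N  lex  "a"
[4,5] N  lex  "quickly"
[3,5] N\(NP\PP)  >  k=4
[1,5] N  <  k=3
[5,6] ((S/NP)\NP)\N  lex  "that"
[1,6] (S/NP)\NP  <  k=5
[0,6] S/NP  <  k=1
[6,7] PP  lex  "often"
[7,8] NP\PP  lex  "built"
[6,8] NP  <  k=7
[0,8] S  >  k=6

[0,8] S   >
  [0,6] S/NP   <
    [0,1] "song" : NP
    [1,6] (S/NP)\NP   <
      [1,5] N   <
        [1,3] NP\PP   <
          [1,2] "no" : N
          [2,3] "which" : (NP\PP)\N
        [3,5] N\(NP\PP)   >
          [3,4] "a" : (N\(NP\PP))/N
          [4,5] "quickly" : N
      [5,6] "that" : ((S/NP)\NP)\N
  [6,8] NP   <
    [6,7] "often" : PP
    [7,8] "built" : NP\PP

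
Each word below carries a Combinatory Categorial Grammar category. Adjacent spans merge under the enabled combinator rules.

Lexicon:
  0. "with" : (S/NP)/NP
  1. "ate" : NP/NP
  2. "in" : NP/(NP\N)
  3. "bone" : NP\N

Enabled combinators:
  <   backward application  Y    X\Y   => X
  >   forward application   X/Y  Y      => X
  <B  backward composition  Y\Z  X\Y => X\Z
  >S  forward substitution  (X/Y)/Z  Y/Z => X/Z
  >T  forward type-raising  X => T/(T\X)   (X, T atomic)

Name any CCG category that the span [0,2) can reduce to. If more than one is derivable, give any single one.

[0,4] S   >
  [0,2] S/NP   >S
    [0,1] "with" : (S/NP)/NP
    [1,2] "ate" : NP/NP
  [2,4] NP   >
    [2,3] "in" : NP/(NP\N)
    [3,4] "bone" : NP\N

S/NP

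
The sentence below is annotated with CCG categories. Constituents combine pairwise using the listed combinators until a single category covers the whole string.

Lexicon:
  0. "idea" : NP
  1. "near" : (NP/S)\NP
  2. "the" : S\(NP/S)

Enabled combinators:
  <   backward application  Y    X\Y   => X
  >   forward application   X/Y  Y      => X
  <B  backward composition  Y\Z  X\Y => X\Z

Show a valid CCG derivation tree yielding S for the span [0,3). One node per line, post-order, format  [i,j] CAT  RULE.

[0,1] NP  lex  "idea"
[1,2] (NP/S)\NP  lex  "near"
[2,3] S\(NP/S)  lex  "the"
[1,3] S\NP  <B  k=2
[0,3] S  <  k=1

[0,3] S   <
  [0,1] "idea" : NP
  [1,3] S\NP   <B
    [1,2] "near" : (NP/S)\NP
    [2,3] "the" : S\(NP/S)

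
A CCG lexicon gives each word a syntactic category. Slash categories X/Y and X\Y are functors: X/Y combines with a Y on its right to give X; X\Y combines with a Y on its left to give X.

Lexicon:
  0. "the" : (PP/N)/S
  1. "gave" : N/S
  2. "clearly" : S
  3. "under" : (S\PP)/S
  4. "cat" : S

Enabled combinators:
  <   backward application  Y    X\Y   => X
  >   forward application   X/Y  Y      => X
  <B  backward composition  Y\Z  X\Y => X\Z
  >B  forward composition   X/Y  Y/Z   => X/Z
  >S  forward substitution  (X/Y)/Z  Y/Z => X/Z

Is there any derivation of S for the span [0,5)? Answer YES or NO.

[0,5] S   <
  [0,3] PP   >
    [0,2] PP/S   >S
      [0,1] "the" : (PP/N)/S
      [1,2] "gave" : N/S
    [2,3] "clearly" : S
  [3,5] S\PP   >
    [3,4] "under" : (S\PP)/S
    [4,5] "cat" : S

YES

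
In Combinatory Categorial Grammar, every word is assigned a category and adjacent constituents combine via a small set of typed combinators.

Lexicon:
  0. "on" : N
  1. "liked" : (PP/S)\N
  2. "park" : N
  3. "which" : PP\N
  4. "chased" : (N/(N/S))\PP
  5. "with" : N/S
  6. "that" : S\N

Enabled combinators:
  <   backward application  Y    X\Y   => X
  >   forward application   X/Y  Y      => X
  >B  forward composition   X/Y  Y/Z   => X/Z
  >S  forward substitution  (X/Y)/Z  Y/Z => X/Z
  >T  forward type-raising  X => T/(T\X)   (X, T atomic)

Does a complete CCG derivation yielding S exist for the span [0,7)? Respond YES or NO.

NO

N (PP/S)\N N PP\N (N/(N/S))\PP N/S S\N
CKY chart[0,7] = {N/(N\PP), NP/(NP\PP), PP, PP/(PP\PP), PP/(S\S), S/(S\PP)}; S ∉ chart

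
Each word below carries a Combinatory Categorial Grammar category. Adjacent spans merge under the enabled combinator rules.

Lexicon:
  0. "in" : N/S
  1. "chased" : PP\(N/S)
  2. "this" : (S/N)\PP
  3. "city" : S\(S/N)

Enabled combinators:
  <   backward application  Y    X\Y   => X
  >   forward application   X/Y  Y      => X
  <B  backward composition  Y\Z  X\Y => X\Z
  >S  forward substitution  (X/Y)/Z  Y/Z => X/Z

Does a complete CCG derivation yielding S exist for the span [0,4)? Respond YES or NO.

[0,4] S   <
  [0,2] PP   <
    [0,1] "in" : N/S
    [1,2] "chased" : PP\(N/S)
  [2,4] S\PP   <B
    [2,3] "this" : (S/N)\PP
    [3,4] "city" : S\(S/N)

YES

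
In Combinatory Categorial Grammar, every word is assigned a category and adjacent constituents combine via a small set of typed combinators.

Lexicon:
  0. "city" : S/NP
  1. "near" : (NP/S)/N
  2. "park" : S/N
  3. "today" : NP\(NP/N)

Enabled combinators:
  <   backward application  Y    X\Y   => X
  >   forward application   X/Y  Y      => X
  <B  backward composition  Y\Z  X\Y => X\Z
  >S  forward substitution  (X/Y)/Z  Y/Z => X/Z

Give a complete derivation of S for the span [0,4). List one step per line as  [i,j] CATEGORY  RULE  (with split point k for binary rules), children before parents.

[0,4] S   >
  [0,1] "city" : S/NP
  [1,4] NP   <
    [1,3] NP/N   >S
      [1,2] "near" : (NP/S)/N
      [2,3] "park" : S/N
    [3,4] "today" : NP\(NP/N)

[0,1] S/NP  lex  "city"
[1,2] (NP/S)/N  lex  "near"
[2,3] S/N  lex  "park"
[1,3] NP/N  >S  k=2
[3,4] NP\(NP/N)  lex  "today"
[1,4] NP  <  k=3
[0,4] S  >  k=1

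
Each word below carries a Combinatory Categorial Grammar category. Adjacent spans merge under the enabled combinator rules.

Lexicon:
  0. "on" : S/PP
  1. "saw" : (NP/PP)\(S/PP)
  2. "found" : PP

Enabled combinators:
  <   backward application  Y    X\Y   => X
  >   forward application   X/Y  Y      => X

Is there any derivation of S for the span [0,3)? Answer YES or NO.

S/PP (NP/PP)\(S/PP) PP
CKY chart[0,3] = {NP}; S ∉ chart

NO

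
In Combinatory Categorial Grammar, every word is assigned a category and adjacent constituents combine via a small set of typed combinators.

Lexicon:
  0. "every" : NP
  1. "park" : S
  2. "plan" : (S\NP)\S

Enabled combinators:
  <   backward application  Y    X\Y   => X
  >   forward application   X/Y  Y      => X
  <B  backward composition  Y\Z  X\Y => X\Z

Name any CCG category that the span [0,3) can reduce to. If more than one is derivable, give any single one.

[0,3] S   <
  [0,1] "every" : NP
  [1,3] S\NP   <
    [1,2] "park" : S
    [2,3] "plan" : (S\NP)\S

S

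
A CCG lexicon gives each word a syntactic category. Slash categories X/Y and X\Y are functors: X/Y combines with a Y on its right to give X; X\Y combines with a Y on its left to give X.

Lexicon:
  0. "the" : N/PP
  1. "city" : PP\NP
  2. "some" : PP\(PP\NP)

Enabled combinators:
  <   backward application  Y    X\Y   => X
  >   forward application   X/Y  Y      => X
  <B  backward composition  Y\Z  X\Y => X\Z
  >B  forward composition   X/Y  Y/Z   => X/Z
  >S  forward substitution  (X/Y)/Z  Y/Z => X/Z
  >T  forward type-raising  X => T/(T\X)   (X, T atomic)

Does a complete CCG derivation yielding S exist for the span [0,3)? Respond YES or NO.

N/PP PP\NP PP\(PP\NP)
CKY chart[0,3] = {N, N/(N\N), N/(PP\PP), NP/(NP\N), PP/(PP\N), S/(S\N)}; S ∉ chart

NO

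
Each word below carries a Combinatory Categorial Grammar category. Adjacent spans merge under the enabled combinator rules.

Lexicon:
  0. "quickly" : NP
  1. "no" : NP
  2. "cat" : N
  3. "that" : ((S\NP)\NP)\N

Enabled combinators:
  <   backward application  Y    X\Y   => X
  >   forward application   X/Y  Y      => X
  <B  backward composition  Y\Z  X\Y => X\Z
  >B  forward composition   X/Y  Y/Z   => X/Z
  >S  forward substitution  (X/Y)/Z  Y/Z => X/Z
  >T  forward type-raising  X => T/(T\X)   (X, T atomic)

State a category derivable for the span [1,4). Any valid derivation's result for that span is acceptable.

[0,4] S   >
  [0,1] S/(S\NP)   >T
    [0,1] "quickly" : NP
  [1,4] S\NP   <
    [1,2] "no" : NP
    [2,4] (S\NP)\NP   <
      [2,3] "cat" : N
      [3,4] "that" : ((S\NP)\NP)\N

S\NP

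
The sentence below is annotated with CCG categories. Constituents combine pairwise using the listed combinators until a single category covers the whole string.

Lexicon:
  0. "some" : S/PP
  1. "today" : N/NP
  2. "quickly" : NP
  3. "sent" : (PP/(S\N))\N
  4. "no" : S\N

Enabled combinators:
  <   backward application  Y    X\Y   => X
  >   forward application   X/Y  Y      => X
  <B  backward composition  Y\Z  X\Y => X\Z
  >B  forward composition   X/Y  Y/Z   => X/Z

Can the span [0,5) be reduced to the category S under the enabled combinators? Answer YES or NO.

[0,5] S   >
  [0,1] "some" : S/PP
  [1,5] PP   >
    [1,4] PP/(S\N)   <
      [1,3] N   >
        [1,2] "today" : N/NP
        [2,3] "quickly" : NP
      [3,4] "sent" : (PP/(S\N))\N
    [4,5] "no" : S\N

YES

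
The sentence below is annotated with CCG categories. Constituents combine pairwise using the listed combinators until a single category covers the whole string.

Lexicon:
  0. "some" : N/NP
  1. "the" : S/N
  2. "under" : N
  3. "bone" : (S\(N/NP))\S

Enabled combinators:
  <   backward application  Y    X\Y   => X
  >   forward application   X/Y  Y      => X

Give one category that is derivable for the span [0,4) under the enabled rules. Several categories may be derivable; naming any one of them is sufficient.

[0,4] S   <
  [0,1] "some" : N/NP
  [1,4] S\(N/NP)   <
    [1,3] S   >
      [1,2] "the" : S/N
      [2,3] "under" : N
    [3,4] "bone" : (S\(N/NP))\S

S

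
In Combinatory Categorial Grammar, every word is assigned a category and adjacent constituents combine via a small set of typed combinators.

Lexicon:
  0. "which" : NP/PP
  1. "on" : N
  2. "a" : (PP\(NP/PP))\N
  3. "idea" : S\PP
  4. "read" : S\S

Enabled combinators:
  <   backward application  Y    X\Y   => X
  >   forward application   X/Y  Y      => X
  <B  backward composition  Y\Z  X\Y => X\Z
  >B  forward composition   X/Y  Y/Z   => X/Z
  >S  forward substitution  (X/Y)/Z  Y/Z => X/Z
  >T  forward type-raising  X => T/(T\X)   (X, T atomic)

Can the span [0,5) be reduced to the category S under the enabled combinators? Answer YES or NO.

YES

[0,5] S   <
  [0,3] PP   <
    [0,1] "which" : NP/PP
    [1,3] PP\(NP/PP)   <
      [1,2] "on" : N
      [2,3] "a" : (PP\(NP/PP))\N
  [3,5] S\PP   <B
    [3,4] "idea" : S\PP
    [4,5] "read" : S\S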